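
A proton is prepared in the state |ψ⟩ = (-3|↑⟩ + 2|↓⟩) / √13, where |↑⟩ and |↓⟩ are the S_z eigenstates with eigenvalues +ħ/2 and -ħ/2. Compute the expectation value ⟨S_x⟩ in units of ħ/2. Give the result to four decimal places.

⟨σ_x⟩ = 2 Re(a* b)/(|a|²+|b|²) with a = -3, b = 2.
a* b = -6, so ⟨σ_x⟩ = -12/13.
⟨S_x⟩ = (ħ/2)·⟨σ_x⟩.

-0.9231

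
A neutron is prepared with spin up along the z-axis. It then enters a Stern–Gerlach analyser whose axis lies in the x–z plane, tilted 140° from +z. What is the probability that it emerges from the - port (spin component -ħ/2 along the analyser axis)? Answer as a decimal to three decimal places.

For spin-½, the probability of finding spin-up along an axis at angle θ to the initial spin direction is cos²(θ/2); spin-down is sin²(θ/2).
θ = 140°, so P = sin²(70°) ≈ 0.883.

0.883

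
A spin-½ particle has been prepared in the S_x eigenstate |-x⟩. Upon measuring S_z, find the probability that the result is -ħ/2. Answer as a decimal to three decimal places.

In the S_z basis, |-x⟩ = (|+z⟩ - |-z⟩)/√2 and |-z⟩ = |-z⟩.
|⟨-z|-x⟩|² = 1/2.

0.500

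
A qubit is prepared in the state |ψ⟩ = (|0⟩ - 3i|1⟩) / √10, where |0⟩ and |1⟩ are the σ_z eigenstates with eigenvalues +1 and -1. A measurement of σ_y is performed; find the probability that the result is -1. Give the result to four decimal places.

|-y⟩ = (|0⟩ - i|1⟩)/√2, so ⟨-y|ψ⟩ = (4) / (√2·√10).
P = |4|² / 20 = 16/20.

0.8000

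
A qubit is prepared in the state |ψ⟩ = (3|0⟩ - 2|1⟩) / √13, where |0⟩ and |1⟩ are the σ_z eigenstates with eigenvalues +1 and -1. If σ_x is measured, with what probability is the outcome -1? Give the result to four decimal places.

|-x⟩ = (|0⟩ - |1⟩)/√2, so ⟨-x|ψ⟩ = (5) / (√2·√13).
P = |5|² / 26 = 25/26.

0.9615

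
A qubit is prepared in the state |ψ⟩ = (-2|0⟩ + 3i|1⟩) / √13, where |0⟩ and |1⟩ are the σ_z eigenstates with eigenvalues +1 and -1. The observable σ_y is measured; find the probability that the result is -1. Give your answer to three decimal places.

0.962

|-y⟩ = (|0⟩ - i|1⟩)/√2, so ⟨-y|ψ⟩ = (-5) / (√2·√13).
P = |-5|² / 26 = 25/26.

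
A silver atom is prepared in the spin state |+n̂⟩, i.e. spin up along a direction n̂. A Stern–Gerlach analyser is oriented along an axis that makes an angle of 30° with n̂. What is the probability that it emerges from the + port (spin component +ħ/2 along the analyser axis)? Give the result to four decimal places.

0.9330

For spin-½, the probability of finding spin-up along an axis at angle θ to the initial spin direction is cos²(θ/2); spin-down is sin²(θ/2).
θ = 30°, so P = cos²(15°) ≈ 0.9330.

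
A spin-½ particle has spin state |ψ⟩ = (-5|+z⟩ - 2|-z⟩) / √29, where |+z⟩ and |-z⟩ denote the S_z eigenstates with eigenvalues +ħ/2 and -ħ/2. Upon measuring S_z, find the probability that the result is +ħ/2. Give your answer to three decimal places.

The +ħ/2 outcome corresponds to |+z⟩. Its amplitude in |ψ⟩ is -5/√29.
P = |-5|² / 29 = 25/29.

0.862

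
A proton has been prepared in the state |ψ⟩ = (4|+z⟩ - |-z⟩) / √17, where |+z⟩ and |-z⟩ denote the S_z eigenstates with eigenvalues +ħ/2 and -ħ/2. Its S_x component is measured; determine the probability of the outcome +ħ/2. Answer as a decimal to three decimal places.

0.265

|+x⟩ = (|+z⟩ + |-z⟩)/√2, so ⟨+x|ψ⟩ = (3) / (√2·√17).
P = |3|² / 34 = 9/34.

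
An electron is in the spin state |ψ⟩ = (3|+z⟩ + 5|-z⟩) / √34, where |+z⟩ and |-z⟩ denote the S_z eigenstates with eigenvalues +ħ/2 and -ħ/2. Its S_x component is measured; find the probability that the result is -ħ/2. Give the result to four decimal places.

|-x⟩ = (|+z⟩ - |-z⟩)/√2, so ⟨-x|ψ⟩ = (-2) / (√2·√34).
P = |-2|² / 68 = 4/68.

0.0588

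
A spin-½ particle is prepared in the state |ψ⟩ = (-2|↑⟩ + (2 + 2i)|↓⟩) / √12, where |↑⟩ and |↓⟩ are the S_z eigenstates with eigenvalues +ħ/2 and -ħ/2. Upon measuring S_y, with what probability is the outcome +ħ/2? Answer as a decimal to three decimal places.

|+y⟩ = (|↑⟩ + i|↓⟩)/√2, so ⟨+y|ψ⟩ = (-2i) / (√2·√12).
P = |-2i|² / 24 = 4/24.

0.167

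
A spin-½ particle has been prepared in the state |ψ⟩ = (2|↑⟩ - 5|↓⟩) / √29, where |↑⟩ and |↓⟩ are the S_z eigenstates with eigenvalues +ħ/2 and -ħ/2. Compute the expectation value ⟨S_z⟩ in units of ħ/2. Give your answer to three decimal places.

-0.724

⟨σ_z⟩ = |a|² - |b|² divided by |a|²+|b|², with a, b the |↑⟩, |↓⟩ amplitudes.
= (4 - 25)/29 = -21/29.
⟨S_z⟩ = (ħ/2)·⟨σ_z⟩.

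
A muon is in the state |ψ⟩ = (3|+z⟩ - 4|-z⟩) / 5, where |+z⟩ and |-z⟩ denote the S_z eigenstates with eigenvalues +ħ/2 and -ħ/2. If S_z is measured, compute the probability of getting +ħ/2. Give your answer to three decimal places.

The +ħ/2 outcome corresponds to |+z⟩. Its amplitude in |ψ⟩ is 3/5.
P = |3|² / 25 = 9/25.

0.360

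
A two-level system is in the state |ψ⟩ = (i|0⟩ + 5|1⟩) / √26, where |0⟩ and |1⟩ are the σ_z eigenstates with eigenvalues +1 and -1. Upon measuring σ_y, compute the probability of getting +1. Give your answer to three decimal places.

|+y⟩ = (|0⟩ + i|1⟩)/√2, so ⟨+y|ψ⟩ = (-4i) / (√2·√26).
P = |-4i|² / 52 = 16/52.

0.308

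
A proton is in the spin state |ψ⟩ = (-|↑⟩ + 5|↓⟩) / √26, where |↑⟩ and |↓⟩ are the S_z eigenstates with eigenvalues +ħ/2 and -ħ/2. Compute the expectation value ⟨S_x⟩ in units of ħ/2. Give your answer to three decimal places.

⟨σ_x⟩ = 2 Re(a* b)/(|a|²+|b|²) with a = -1, b = 5.
a* b = -5, so ⟨σ_x⟩ = -10/26.
⟨S_x⟩ = (ħ/2)·⟨σ_x⟩.

-0.385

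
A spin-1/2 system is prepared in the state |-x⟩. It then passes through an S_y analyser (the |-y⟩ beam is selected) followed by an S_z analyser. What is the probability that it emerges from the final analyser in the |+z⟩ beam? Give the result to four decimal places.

First analyser (S_y): from |-x⟩, P(|-y⟩) = 1/2.
After stage 1 the state is |-y⟩; P(|+z⟩) = |⟨+z|-y⟩|² = 1/2.
Joint probability = 1/2 × 1/2 = 0.2500.

0.2500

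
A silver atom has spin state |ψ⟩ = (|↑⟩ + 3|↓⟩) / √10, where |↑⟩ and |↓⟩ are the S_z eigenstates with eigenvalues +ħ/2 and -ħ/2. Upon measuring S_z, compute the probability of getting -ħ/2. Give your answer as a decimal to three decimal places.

0.900

The -ħ/2 outcome corresponds to |↓⟩. Its amplitude in |ψ⟩ is 3/√10.
P = |3|² / 10 = 9/10.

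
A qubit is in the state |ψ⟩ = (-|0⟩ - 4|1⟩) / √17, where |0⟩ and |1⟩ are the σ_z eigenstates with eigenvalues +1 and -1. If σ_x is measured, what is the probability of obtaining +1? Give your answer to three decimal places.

|+x⟩ = (|0⟩ + |1⟩)/√2, so ⟨+x|ψ⟩ = (-5) / (√2·√17).
P = |-5|² / 34 = 25/34.

0.735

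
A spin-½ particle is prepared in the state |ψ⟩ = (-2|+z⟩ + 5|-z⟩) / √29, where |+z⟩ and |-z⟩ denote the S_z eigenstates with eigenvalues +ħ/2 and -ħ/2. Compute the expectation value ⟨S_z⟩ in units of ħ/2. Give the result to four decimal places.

⟨σ_z⟩ = |a|² - |b|² divided by |a|²+|b|², with a, b the |+z⟩, |-z⟩ amplitudes.
= (4 - 25)/29 = -21/29.
⟨S_z⟩ = (ħ/2)·⟨σ_z⟩.

-0.7241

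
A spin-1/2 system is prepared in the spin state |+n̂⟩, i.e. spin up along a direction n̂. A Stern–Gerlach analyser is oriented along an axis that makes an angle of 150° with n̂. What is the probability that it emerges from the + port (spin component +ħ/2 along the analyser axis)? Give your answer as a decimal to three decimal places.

0.067

For spin-½, the probability of finding spin-up along an axis at angle θ to the initial spin direction is cos²(θ/2); spin-down is sin²(θ/2).
θ = 150°, so P = cos²(75°) ≈ 0.067.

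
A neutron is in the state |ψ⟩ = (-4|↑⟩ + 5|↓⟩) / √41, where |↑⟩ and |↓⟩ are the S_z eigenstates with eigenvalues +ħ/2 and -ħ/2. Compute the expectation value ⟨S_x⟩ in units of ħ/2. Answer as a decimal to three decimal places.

-0.976

⟨σ_x⟩ = 2 Re(a* b)/(|a|²+|b|²) with a = -4, b = 5.
a* b = -20, so ⟨σ_x⟩ = -40/41.
⟨S_x⟩ = (ħ/2)·⟨σ_x⟩.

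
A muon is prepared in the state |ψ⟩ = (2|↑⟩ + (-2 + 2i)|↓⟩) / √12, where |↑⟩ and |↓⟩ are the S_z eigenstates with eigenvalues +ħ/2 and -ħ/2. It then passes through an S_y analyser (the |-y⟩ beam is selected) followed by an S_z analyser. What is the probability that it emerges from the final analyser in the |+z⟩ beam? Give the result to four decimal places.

0.0833

First analyser (S_y): P(|-y⟩) = |⟨-y|ψ⟩|² = 4/24.
After stage 1 the state is |-y⟩; P(|+z⟩) = |⟨+z|-y⟩|² = 1/2.
Joint probability = 4/24 × 1/2 = 0.0833.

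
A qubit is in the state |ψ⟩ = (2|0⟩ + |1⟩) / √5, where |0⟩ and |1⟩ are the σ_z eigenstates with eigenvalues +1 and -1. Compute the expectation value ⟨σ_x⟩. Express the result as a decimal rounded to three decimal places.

⟨σ_x⟩ = 2 Re(a* b)/(|a|²+|b|²) with a = 2, b = 1.
a* b = 2, so ⟨σ_x⟩ = 4/5.

0.800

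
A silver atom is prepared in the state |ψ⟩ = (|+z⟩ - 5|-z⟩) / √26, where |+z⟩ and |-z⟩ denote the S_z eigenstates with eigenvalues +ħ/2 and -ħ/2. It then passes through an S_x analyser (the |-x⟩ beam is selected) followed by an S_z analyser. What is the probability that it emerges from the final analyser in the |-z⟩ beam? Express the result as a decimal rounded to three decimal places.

First analyser (S_x): P(|-x⟩) = |⟨-x|ψ⟩|² = 36/52.
After stage 1 the state is |-x⟩; P(|-z⟩) = |⟨-z|-x⟩|² = 1/2.
Joint probability = 36/52 × 1/2 = 0.346.

0.346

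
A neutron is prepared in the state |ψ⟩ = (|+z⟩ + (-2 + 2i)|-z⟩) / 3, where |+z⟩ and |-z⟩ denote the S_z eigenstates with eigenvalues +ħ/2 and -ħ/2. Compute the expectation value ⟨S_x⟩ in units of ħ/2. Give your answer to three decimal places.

⟨σ_x⟩ = 2 Re(a* b)/(|a|²+|b|²) with a = 1, b = (-2 + 2i).
a* b = (-2 + 2i), so ⟨σ_x⟩ = -4/9.
⟨S_x⟩ = (ħ/2)·⟨σ_x⟩.

-0.444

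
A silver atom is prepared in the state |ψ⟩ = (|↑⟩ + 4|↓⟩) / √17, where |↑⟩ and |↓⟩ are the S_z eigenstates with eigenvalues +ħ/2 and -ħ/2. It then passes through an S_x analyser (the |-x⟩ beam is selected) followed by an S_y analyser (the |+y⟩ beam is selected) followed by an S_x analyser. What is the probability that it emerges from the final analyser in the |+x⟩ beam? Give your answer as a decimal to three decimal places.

First analyser (S_x): P(|-x⟩) = |⟨-x|ψ⟩|² = 9/34.
After stage 1 the state is |-x⟩; P(|+y⟩) = |⟨+y|-x⟩|² = 1/2.
After stage 2 the state is |+y⟩; P(|+x⟩) = |⟨+x|+y⟩|² = 1/2.
Joint probability = 9/34 × 1/2 × 1/2 = 0.066.

0.066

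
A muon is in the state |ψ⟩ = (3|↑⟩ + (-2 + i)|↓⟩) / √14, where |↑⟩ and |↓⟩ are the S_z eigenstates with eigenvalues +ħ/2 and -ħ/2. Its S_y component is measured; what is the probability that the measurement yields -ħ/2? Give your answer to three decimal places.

0.286

|-y⟩ = (|↑⟩ - i|↓⟩)/√2, so ⟨-y|ψ⟩ = (2 - 2i) / (√2·√14).
P = |2 - 2i|² / 28 = 8/28.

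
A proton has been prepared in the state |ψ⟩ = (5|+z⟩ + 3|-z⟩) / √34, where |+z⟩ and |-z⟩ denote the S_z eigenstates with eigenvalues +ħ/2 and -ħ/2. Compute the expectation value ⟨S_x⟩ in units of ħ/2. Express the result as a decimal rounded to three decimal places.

0.882

⟨σ_x⟩ = 2 Re(a* b)/(|a|²+|b|²) with a = 5, b = 3.
a* b = 15, so ⟨σ_x⟩ = 30/34.
⟨S_x⟩ = (ħ/2)·⟨σ_x⟩.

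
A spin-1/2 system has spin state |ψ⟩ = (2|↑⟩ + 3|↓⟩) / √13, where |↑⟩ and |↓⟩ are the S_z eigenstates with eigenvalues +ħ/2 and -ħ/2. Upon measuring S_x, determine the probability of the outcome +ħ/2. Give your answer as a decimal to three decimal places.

0.962

|+x⟩ = (|↑⟩ + |↓⟩)/√2, so ⟨+x|ψ⟩ = (5) / (√2·√13).
P = |5|² / 26 = 25/26.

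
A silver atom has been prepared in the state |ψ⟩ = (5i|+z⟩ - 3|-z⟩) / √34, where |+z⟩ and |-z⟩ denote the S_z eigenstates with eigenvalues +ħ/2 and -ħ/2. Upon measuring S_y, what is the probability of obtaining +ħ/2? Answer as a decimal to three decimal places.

|+y⟩ = (|+z⟩ + i|-z⟩)/√2, so ⟨+y|ψ⟩ = (8i) / (√2·√34).
P = |8i|² / 68 = 64/68.

0.941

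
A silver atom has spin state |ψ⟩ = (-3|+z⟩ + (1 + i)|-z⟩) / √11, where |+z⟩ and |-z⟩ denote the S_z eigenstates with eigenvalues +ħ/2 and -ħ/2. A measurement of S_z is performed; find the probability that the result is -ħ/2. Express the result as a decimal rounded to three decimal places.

The -ħ/2 outcome corresponds to |-z⟩. Its amplitude in |ψ⟩ is (1 + i)/√11.
P = |1 + i|² / 11 = 2/11.

0.182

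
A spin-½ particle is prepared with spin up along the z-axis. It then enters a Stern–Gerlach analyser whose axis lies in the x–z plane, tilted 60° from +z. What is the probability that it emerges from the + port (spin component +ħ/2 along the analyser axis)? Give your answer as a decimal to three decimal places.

0.750

For spin-½, the probability of finding spin-up along an axis at angle θ to the initial spin direction is cos²(θ/2); spin-down is sin²(θ/2).
θ = 60°, so P = cos²(30°) ≈ 0.750.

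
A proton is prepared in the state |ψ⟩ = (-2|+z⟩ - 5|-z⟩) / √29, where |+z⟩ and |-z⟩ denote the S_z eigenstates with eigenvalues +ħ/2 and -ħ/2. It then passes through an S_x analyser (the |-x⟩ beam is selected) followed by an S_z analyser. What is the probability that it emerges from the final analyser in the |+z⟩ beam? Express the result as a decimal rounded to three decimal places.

0.078

First analyser (S_x): P(|-x⟩) = |⟨-x|ψ⟩|² = 9/58.
After stage 1 the state is |-x⟩; P(|+z⟩) = |⟨+z|-x⟩|² = 1/2.
Joint probability = 9/58 × 1/2 = 0.078.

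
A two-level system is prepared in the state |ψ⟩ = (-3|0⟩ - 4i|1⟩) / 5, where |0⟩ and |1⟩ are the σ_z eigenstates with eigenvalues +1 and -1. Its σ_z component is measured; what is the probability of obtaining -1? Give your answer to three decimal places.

0.640

The -1 outcome corresponds to |1⟩. Its amplitude in |ψ⟩ is -4i/5.
P = |-4i|² / 25 = 16/25.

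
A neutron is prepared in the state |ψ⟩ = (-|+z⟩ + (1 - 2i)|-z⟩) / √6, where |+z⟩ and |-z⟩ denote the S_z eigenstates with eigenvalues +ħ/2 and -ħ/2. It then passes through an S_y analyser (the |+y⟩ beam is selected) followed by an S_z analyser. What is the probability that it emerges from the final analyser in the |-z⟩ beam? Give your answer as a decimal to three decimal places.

First analyser (S_y): P(|+y⟩) = |⟨+y|ψ⟩|² = 10/12.
After stage 1 the state is |+y⟩; P(|-z⟩) = |⟨-z|+y⟩|² = 1/2.
Joint probability = 10/12 × 1/2 = 0.417.

0.417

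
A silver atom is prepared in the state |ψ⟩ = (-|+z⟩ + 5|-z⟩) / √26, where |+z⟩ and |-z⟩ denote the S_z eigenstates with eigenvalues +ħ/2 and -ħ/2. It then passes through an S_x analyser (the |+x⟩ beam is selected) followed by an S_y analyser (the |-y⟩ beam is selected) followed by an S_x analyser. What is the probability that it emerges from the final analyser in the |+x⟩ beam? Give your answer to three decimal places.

0.077

First analyser (S_x): P(|+x⟩) = |⟨+x|ψ⟩|² = 16/52.
After stage 1 the state is |+x⟩; P(|-y⟩) = |⟨-y|+x⟩|² = 1/2.
After stage 2 the state is |-y⟩; P(|+x⟩) = |⟨+x|-y⟩|² = 1/2.
Joint probability = 16/52 × 1/2 × 1/2 = 0.077.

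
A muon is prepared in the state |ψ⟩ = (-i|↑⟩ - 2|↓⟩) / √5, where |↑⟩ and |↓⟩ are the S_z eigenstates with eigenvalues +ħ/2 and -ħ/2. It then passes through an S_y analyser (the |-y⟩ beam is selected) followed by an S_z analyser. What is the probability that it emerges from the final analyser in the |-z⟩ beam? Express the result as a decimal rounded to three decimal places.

0.450

First analyser (S_y): P(|-y⟩) = |⟨-y|ψ⟩|² = 9/10.
After stage 1 the state is |-y⟩; P(|-z⟩) = |⟨-z|-y⟩|² = 1/2.
Joint probability = 9/10 × 1/2 = 0.450.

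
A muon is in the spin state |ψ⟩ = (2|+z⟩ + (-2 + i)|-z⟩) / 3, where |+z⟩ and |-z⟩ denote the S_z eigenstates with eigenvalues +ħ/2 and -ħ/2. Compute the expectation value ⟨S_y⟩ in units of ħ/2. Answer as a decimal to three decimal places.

⟨σ_y⟩ = 2 Im(a* b)/(|a|²+|b|²) with a = 2, b = (-2 + i).
a* b = (-4 + 2i), so ⟨σ_y⟩ = 4/9.
⟨S_y⟩ = (ħ/2)·⟨σ_y⟩.

0.444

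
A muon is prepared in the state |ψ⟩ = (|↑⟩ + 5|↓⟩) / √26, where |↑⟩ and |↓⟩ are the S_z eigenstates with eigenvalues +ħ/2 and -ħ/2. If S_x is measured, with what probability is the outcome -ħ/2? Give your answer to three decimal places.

|-x⟩ = (|↑⟩ - |↓⟩)/√2, so ⟨-x|ψ⟩ = (-4) / (√2·√26).
P = |-4|² / 52 = 16/52.

0.308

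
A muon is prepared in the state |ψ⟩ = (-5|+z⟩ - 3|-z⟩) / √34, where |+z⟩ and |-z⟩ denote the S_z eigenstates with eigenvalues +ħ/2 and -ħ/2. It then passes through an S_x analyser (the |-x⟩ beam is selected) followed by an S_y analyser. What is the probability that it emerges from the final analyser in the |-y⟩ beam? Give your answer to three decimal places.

First analyser (S_x): P(|-x⟩) = |⟨-x|ψ⟩|² = 4/68.
After stage 1 the state is |-x⟩; P(|-y⟩) = |⟨-y|-x⟩|² = 1/2.
Joint probability = 4/68 × 1/2 = 0.029.

0.029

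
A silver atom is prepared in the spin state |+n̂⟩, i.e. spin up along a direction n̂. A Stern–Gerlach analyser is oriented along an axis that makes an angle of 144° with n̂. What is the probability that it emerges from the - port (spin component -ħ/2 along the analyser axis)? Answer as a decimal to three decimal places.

0.905

For spin-½, the probability of finding spin-up along an axis at angle θ to the initial spin direction is cos²(θ/2); spin-down is sin²(θ/2).
θ = 144°, so P = sin²(72°) ≈ 0.905.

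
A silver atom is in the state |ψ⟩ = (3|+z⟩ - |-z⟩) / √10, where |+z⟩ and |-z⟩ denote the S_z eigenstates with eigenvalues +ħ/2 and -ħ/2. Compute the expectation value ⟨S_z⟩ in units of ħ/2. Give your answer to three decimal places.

0.800

⟨σ_z⟩ = |a|² - |b|² divided by |a|²+|b|², with a, b the |+z⟩, |-z⟩ amplitudes.
= (9 - 1)/10 = 8/10.
⟨S_z⟩ = (ħ/2)·⟨σ_z⟩.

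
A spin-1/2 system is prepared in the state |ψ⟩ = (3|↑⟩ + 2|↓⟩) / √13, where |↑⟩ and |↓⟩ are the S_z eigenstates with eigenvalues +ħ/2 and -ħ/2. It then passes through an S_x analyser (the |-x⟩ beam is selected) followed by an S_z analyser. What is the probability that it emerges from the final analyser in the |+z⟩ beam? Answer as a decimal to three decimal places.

First analyser (S_x): P(|-x⟩) = |⟨-x|ψ⟩|² = 1/26.
After stage 1 the state is |-x⟩; P(|+z⟩) = |⟨+z|-x⟩|² = 1/2.
Joint probability = 1/26 × 1/2 = 0.019.

0.019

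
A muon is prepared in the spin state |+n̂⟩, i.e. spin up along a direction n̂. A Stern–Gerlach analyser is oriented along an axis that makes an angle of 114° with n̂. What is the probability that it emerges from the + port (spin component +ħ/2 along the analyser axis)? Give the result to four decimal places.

0.2966

For spin-½, the probability of finding spin-up along an axis at angle θ to the initial spin direction is cos²(θ/2); spin-down is sin²(θ/2).
θ = 114°, so P = cos²(57°) ≈ 0.2966.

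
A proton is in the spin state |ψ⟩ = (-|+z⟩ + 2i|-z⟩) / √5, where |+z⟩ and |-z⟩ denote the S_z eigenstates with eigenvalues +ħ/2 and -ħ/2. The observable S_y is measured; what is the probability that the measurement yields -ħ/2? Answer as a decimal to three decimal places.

|-y⟩ = (|+z⟩ - i|-z⟩)/√2, so ⟨-y|ψ⟩ = (-3) / (√2·√5).
P = |-3|² / 10 = 9/10.

0.900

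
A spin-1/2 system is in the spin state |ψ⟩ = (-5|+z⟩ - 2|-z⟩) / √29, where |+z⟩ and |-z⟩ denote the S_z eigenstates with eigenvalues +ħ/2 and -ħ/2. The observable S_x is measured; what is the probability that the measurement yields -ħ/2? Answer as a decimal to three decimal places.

|-x⟩ = (|+z⟩ - |-z⟩)/√2, so ⟨-x|ψ⟩ = (-3) / (√2·√29).
P = |-3|² / 58 = 9/58.

0.155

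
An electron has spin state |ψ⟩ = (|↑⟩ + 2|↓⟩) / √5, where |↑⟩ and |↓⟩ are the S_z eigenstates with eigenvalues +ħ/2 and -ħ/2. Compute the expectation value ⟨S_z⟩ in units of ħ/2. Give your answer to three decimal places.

⟨σ_z⟩ = |a|² - |b|² divided by |a|²+|b|², with a, b the |↑⟩, |↓⟩ amplitudes.
= (1 - 4)/5 = -3/5.
⟨S_z⟩ = (ħ/2)·⟨σ_z⟩.

-0.600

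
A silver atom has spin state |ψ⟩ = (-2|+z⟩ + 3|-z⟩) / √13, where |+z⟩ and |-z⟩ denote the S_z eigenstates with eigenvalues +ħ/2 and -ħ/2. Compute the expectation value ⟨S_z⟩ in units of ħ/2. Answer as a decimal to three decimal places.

-0.385

⟨σ_z⟩ = |a|² - |b|² divided by |a|²+|b|², with a, b the |+z⟩, |-z⟩ amplitudes.
= (4 - 9)/13 = -5/13.
⟨S_z⟩ = (ħ/2)·⟨σ_z⟩.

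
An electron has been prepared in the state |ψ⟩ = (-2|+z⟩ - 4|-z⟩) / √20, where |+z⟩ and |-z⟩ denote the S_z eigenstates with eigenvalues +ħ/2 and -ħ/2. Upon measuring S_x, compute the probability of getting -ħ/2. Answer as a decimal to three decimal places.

0.100

|-x⟩ = (|+z⟩ - |-z⟩)/√2, so ⟨-x|ψ⟩ = (2) / (√2·√20).
P = |2|² / 40 = 4/40.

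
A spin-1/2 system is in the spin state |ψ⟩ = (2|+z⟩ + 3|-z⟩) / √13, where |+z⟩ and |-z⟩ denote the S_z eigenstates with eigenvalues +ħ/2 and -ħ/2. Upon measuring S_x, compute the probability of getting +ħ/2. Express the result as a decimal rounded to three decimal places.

0.962

|+x⟩ = (|+z⟩ + |-z⟩)/√2, so ⟨+x|ψ⟩ = (5) / (√2·√13).
P = |5|² / 26 = 25/26.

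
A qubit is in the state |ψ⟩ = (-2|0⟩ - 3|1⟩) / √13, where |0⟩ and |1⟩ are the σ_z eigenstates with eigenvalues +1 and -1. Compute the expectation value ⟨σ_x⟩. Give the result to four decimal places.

0.9231

⟨σ_x⟩ = 2 Re(a* b)/(|a|²+|b|²) with a = -2, b = -3.
a* b = 6, so ⟨σ_x⟩ = 12/13.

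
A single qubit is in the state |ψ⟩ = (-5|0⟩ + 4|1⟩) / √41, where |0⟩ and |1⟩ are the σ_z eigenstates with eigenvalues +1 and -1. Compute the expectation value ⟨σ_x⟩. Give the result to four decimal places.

-0.9756

⟨σ_x⟩ = 2 Re(a* b)/(|a|²+|b|²) with a = -5, b = 4.
a* b = -20, so ⟨σ_x⟩ = -40/41.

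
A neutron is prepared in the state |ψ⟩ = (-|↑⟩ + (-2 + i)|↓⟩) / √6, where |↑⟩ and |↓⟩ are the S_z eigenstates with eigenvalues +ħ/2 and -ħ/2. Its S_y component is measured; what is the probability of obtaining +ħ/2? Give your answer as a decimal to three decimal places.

0.333

|+y⟩ = (|↑⟩ + i|↓⟩)/√2, so ⟨+y|ψ⟩ = (2i) / (√2·√6).
P = |2i|² / 12 = 4/12.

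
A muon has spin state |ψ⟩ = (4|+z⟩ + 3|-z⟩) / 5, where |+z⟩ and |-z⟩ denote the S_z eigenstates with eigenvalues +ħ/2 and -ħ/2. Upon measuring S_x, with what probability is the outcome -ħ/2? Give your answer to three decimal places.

|-x⟩ = (|+z⟩ - |-z⟩)/√2, so ⟨-x|ψ⟩ = (1) / (√2·5).
P = |1|² / 50 = 1/50.

0.020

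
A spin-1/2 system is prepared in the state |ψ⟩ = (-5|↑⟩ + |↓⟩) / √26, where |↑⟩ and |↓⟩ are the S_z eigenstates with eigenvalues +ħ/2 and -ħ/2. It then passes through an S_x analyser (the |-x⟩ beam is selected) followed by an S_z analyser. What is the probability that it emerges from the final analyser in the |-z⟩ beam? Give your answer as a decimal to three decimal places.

First analyser (S_x): P(|-x⟩) = |⟨-x|ψ⟩|² = 36/52.
After stage 1 the state is |-x⟩; P(|-z⟩) = |⟨-z|-x⟩|² = 1/2.
Joint probability = 36/52 × 1/2 = 0.346.

0.346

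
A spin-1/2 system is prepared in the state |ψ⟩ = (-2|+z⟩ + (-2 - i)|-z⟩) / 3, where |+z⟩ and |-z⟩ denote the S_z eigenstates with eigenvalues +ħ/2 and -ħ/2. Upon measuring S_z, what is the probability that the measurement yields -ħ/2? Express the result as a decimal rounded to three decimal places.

The -ħ/2 outcome corresponds to |-z⟩. Its amplitude in |ψ⟩ is (-2 - i)/3.
P = |-2 - i|² / 9 = 5/9.

0.556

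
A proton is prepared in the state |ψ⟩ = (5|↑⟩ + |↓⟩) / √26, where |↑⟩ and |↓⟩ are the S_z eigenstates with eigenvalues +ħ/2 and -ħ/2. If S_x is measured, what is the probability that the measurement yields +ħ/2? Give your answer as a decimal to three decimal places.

|+x⟩ = (|↑⟩ + |↓⟩)/√2, so ⟨+x|ψ⟩ = (6) / (√2·√26).
P = |6|² / 52 = 36/52.

0.692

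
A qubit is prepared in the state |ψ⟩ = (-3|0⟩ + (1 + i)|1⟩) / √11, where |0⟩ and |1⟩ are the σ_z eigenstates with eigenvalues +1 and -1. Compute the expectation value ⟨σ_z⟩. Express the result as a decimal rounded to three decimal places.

0.636

⟨σ_z⟩ = |a|² - |b|² divided by |a|²+|b|², with a, b the |0⟩, |1⟩ amplitudes.
= (9 - 2)/11 = 7/11.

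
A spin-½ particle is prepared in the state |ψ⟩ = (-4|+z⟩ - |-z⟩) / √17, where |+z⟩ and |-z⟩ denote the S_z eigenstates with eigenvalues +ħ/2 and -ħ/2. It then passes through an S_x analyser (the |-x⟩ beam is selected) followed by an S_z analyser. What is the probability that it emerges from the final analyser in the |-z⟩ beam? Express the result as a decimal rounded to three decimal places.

First analyser (S_x): P(|-x⟩) = |⟨-x|ψ⟩|² = 9/34.
After stage 1 the state is |-x⟩; P(|-z⟩) = |⟨-z|-x⟩|² = 1/2.
Joint probability = 9/34 × 1/2 = 0.132.

0.132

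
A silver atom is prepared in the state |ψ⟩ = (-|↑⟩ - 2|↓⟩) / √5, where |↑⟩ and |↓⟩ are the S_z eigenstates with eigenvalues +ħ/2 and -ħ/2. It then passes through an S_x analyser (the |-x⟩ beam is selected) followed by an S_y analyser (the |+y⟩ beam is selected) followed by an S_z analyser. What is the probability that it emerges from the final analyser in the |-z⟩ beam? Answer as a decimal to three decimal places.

0.025

First analyser (S_x): P(|-x⟩) = |⟨-x|ψ⟩|² = 1/10.
After stage 1 the state is |-x⟩; P(|+y⟩) = |⟨+y|-x⟩|² = 1/2.
After stage 2 the state is |+y⟩; P(|-z⟩) = |⟨-z|+y⟩|² = 1/2.
Joint probability = 1/10 × 1/2 × 1/2 = 0.025.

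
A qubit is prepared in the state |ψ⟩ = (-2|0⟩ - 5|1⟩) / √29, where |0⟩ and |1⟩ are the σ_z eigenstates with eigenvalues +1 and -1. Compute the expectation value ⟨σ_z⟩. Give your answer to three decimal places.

-0.724

⟨σ_z⟩ = |a|² - |b|² divided by |a|²+|b|², with a, b the |0⟩, |1⟩ amplitudes.
= (4 - 25)/29 = -21/29.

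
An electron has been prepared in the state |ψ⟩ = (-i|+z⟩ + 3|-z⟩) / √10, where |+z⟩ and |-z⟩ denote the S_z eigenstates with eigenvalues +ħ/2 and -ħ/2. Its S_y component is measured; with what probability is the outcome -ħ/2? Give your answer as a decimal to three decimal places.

|-y⟩ = (|+z⟩ - i|-z⟩)/√2, so ⟨-y|ψ⟩ = (2i) / (√2·√10).
P = |2i|² / 20 = 4/20.

0.200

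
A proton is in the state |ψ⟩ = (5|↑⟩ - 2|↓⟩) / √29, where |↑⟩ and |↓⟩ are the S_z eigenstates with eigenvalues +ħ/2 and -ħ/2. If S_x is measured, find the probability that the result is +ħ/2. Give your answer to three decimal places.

0.155

|+x⟩ = (|↑⟩ + |↓⟩)/√2, so ⟨+x|ψ⟩ = (3) / (√2·√29).
P = |3|² / 58 = 9/58.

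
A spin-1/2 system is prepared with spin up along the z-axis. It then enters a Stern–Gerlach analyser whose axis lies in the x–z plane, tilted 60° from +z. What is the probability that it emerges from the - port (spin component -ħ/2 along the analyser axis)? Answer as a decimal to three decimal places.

For spin-½, the probability of finding spin-up along an axis at angle θ to the initial spin direction is cos²(θ/2); spin-down is sin²(θ/2).
θ = 60°, so P = sin²(30°) ≈ 0.250.

0.250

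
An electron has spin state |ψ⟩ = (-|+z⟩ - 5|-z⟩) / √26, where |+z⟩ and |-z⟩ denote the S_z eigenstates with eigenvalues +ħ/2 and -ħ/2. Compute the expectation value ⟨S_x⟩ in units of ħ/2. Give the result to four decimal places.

⟨σ_x⟩ = 2 Re(a* b)/(|a|²+|b|²) with a = -1, b = -5.
a* b = 5, so ⟨σ_x⟩ = 10/26.
⟨S_x⟩ = (ħ/2)·⟨σ_x⟩.

0.3846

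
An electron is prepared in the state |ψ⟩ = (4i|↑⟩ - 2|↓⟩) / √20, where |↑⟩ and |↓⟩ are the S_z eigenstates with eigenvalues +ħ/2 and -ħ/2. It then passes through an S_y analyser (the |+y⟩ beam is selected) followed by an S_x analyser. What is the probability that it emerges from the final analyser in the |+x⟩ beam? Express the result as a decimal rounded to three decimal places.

First analyser (S_y): P(|+y⟩) = |⟨+y|ψ⟩|² = 36/40.
After stage 1 the state is |+y⟩; P(|+x⟩) = |⟨+x|+y⟩|² = 1/2.
Joint probability = 36/40 × 1/2 = 0.450.

0.450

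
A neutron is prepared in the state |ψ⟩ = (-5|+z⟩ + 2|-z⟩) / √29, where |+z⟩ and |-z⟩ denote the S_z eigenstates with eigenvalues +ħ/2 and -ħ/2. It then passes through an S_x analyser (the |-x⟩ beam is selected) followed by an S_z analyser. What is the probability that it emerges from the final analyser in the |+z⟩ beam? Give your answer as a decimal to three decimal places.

First analyser (S_x): P(|-x⟩) = |⟨-x|ψ⟩|² = 49/58.
After stage 1 the state is |-x⟩; P(|+z⟩) = |⟨+z|-x⟩|² = 1/2.
Joint probability = 49/58 × 1/2 = 0.422.

0.422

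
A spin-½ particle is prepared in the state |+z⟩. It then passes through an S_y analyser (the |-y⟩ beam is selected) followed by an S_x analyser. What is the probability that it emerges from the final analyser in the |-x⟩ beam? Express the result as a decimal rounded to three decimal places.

0.250

First analyser (S_y): from |+z⟩, P(|-y⟩) = 1/2.
After stage 1 the state is |-y⟩; P(|-x⟩) = |⟨-x|-y⟩|² = 1/2.
Joint probability = 1/2 × 1/2 = 0.250.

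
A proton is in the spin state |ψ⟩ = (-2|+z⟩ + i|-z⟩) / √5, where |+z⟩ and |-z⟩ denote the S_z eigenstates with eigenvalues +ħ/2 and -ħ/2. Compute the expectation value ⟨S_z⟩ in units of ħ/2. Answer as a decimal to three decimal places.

⟨σ_z⟩ = |a|² - |b|² divided by |a|²+|b|², with a, b the |+z⟩, |-z⟩ amplitudes.
= (4 - 1)/5 = 3/5.
⟨S_z⟩ = (ħ/2)·⟨σ_z⟩.

0.600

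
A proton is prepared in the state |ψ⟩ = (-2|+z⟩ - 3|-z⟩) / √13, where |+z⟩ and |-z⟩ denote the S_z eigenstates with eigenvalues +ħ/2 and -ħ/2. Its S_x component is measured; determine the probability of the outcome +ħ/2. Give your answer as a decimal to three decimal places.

0.962

|+x⟩ = (|+z⟩ + |-z⟩)/√2, so ⟨+x|ψ⟩ = (-5) / (√2·√13).
P = |-5|² / 26 = 25/26.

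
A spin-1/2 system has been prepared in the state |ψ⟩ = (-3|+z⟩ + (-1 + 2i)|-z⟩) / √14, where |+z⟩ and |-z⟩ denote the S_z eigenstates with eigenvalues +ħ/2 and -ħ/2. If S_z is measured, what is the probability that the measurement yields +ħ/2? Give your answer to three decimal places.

0.643

The +ħ/2 outcome corresponds to |+z⟩. Its amplitude in |ψ⟩ is -3/√14.
P = |-3|² / 14 = 9/14.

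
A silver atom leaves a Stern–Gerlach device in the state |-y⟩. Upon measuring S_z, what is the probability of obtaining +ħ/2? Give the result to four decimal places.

0.5000

In the S_z basis, |-y⟩ = (|↑⟩ - i|↓⟩)/√2 and |+z⟩ = |↑⟩.
|⟨+z|-y⟩|² = 1/2.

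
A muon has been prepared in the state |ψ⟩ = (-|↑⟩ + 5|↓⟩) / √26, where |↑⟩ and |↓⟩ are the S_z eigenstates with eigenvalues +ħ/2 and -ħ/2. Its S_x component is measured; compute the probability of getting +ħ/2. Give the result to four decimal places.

0.3077

|+x⟩ = (|↑⟩ + |↓⟩)/√2, so ⟨+x|ψ⟩ = (4) / (√2·√26).
P = |4|² / 52 = 16/52.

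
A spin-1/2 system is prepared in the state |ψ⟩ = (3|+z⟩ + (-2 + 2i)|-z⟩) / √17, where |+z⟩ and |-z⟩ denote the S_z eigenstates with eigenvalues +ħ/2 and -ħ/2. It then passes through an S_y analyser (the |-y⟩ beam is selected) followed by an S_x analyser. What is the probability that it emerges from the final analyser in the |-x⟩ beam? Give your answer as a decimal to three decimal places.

First analyser (S_y): P(|-y⟩) = |⟨-y|ψ⟩|² = 5/34.
After stage 1 the state is |-y⟩; P(|-x⟩) = |⟨-x|-y⟩|² = 1/2.
Joint probability = 5/34 × 1/2 = 0.074.

0.074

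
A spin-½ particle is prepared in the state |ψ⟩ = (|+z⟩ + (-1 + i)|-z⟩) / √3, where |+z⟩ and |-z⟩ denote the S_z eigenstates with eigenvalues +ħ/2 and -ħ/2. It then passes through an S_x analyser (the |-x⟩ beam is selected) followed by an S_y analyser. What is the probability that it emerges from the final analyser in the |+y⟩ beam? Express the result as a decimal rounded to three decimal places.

First analyser (S_x): P(|-x⟩) = |⟨-x|ψ⟩|² = 5/6.
After stage 1 the state is |-x⟩; P(|+y⟩) = |⟨+y|-x⟩|² = 1/2.
Joint probability = 5/6 × 1/2 = 0.417.

0.417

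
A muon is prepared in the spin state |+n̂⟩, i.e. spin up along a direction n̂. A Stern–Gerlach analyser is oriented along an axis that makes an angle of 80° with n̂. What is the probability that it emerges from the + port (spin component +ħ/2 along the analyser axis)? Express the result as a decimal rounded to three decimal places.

For spin-½, the probability of finding spin-up along an axis at angle θ to the initial spin direction is cos²(θ/2); spin-down is sin²(θ/2).
θ = 80°, so P = cos²(40°) ≈ 0.587.

0.587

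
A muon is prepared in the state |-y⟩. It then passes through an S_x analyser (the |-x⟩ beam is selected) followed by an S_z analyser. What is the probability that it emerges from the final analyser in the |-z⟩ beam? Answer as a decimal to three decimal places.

0.250

First analyser (S_x): from |-y⟩, P(|-x⟩) = 1/2.
After stage 1 the state is |-x⟩; P(|-z⟩) = |⟨-z|-x⟩|² = 1/2.
Joint probability = 1/2 × 1/2 = 0.250.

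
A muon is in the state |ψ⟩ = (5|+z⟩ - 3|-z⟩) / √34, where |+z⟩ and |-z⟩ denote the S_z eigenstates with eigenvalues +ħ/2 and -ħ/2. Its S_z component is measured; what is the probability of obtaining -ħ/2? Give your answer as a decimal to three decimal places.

0.265

The -ħ/2 outcome corresponds to |-z⟩. Its amplitude in |ψ⟩ is -3/√34.
P = |-3|² / 34 = 9/34.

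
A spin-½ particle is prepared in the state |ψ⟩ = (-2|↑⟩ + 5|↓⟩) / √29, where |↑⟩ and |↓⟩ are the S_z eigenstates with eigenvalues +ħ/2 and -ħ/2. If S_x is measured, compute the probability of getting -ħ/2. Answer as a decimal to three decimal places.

0.845

|-x⟩ = (|↑⟩ - |↓⟩)/√2, so ⟨-x|ψ⟩ = (-7) / (√2·√29).
P = |-7|² / 58 = 49/58.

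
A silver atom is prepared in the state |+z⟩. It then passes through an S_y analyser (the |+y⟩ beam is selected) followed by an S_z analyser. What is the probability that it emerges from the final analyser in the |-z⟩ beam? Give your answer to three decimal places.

0.250

First analyser (S_y): from |+z⟩, P(|+y⟩) = 1/2.
After stage 1 the state is |+y⟩; P(|-z⟩) = |⟨-z|+y⟩|² = 1/2.
Joint probability = 1/2 × 1/2 = 0.250.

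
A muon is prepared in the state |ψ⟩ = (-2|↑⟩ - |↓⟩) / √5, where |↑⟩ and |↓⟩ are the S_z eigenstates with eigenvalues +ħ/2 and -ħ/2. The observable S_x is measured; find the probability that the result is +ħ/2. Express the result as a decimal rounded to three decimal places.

0.900

|+x⟩ = (|↑⟩ + |↓⟩)/√2, so ⟨+x|ψ⟩ = (-3) / (√2·√5).
P = |-3|² / 10 = 9/10.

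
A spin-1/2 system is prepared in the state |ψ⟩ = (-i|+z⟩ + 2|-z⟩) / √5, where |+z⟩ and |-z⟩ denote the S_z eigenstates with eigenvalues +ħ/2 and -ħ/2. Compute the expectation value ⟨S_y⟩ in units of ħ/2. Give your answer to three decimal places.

0.800

⟨σ_y⟩ = 2 Im(a* b)/(|a|²+|b|²) with a = -i, b = 2.
a* b = 2i, so ⟨σ_y⟩ = 4/5.
⟨S_y⟩ = (ħ/2)·⟨σ_y⟩.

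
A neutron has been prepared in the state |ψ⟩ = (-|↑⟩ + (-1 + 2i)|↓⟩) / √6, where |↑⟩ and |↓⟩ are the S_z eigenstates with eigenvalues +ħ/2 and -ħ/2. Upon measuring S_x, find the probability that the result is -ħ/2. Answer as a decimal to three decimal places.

0.333

|-x⟩ = (|↑⟩ - |↓⟩)/√2, so ⟨-x|ψ⟩ = (-2i) / (√2·√6).
P = |-2i|² / 12 = 4/12.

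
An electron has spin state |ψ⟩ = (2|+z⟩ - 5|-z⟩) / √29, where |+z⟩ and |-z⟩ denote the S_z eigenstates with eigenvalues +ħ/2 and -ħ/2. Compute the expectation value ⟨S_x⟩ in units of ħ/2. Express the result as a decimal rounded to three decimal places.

-0.690

⟨σ_x⟩ = 2 Re(a* b)/(|a|²+|b|²) with a = 2, b = -5.
a* b = -10, so ⟨σ_x⟩ = -20/29.
⟨S_x⟩ = (ħ/2)·⟨σ_x⟩.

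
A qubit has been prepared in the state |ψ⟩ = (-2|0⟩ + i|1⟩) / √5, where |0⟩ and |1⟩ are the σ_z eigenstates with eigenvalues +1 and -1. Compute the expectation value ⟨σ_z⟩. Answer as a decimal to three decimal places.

⟨σ_z⟩ = |a|² - |b|² divided by |a|²+|b|², with a, b the |0⟩, |1⟩ amplitudes.
= (4 - 1)/5 = 3/5.

0.600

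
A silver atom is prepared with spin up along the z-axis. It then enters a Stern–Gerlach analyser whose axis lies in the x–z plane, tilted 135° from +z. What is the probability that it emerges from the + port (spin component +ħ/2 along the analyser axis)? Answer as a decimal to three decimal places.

0.146

For spin-½, the probability of finding spin-up along an axis at angle θ to the initial spin direction is cos²(θ/2); spin-down is sin²(θ/2).
θ = 135°, so P = cos²(67.5°) ≈ 0.146.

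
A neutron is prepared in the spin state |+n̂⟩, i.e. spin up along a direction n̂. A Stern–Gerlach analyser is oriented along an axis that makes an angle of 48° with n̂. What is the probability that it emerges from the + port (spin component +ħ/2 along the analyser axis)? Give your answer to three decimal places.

0.835

For spin-½, the probability of finding spin-up along an axis at angle θ to the initial spin direction is cos²(θ/2); spin-down is sin²(θ/2).
θ = 48°, so P = cos²(24°) ≈ 0.835.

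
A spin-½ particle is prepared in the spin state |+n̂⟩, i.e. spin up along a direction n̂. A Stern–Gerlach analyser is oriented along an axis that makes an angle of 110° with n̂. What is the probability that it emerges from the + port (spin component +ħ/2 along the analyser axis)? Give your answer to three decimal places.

0.329

For spin-½, the probability of finding spin-up along an axis at angle θ to the initial spin direction is cos²(θ/2); spin-down is sin²(θ/2).
θ = 110°, so P = cos²(55°) ≈ 0.329.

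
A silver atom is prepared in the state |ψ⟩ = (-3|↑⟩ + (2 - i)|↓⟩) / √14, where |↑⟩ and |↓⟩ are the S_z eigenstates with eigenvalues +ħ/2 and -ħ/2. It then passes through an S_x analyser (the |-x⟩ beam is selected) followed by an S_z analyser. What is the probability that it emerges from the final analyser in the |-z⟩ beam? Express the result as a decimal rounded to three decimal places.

0.464

First analyser (S_x): P(|-x⟩) = |⟨-x|ψ⟩|² = 26/28.
After stage 1 the state is |-x⟩; P(|-z⟩) = |⟨-z|-x⟩|² = 1/2.
Joint probability = 26/28 × 1/2 = 0.464.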